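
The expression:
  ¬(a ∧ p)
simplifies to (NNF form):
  ¬a ∨ ¬p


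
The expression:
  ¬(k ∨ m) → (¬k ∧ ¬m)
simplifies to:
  True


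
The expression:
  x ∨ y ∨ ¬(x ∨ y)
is always true.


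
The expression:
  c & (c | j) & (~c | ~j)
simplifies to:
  c & ~j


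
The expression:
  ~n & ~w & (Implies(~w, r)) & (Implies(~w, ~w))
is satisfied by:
  {r: True, n: False, w: False}


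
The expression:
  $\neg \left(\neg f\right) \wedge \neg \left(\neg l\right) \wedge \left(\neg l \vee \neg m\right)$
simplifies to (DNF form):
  $f \wedge l \wedge \neg m$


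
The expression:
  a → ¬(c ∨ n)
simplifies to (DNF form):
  (¬c ∧ ¬n) ∨ ¬a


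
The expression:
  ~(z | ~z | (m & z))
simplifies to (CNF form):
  False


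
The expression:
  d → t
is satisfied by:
  {t: True, d: False}
  {d: False, t: False}
  {d: True, t: True}


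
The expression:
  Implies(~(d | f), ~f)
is always true.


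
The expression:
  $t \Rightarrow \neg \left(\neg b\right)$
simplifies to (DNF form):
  $b \vee \neg t$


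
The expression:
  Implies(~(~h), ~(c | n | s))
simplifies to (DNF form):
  ~h | (~c & ~n & ~s)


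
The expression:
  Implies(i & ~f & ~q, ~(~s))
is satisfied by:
  {q: True, s: True, f: True, i: False}
  {q: True, s: True, f: False, i: False}
  {q: True, f: True, s: False, i: False}
  {q: True, f: False, s: False, i: False}
  {s: True, f: True, q: False, i: False}
  {s: True, f: False, q: False, i: False}
  {f: True, q: False, s: False, i: False}
  {f: False, q: False, s: False, i: False}
  {i: True, q: True, s: True, f: True}
  {i: True, q: True, s: True, f: False}
  {i: True, q: True, f: True, s: False}
  {i: True, q: True, f: False, s: False}
  {i: True, s: True, f: True, q: False}
  {i: True, s: True, f: False, q: False}
  {i: True, f: True, s: False, q: False}


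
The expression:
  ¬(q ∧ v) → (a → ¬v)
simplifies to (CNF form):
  q ∨ ¬a ∨ ¬v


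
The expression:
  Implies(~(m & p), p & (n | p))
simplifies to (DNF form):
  p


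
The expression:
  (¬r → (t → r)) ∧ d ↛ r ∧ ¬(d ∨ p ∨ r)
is never true.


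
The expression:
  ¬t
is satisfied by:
  {t: False}


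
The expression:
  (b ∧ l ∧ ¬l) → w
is always true.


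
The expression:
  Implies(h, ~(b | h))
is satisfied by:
  {h: False}


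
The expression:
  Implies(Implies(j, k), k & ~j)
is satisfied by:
  {k: True, j: False}
  {j: True, k: False}


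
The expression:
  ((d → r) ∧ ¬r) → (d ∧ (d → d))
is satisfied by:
  {r: True, d: True}
  {r: True, d: False}
  {d: True, r: False}


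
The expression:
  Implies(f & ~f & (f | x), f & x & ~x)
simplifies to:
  True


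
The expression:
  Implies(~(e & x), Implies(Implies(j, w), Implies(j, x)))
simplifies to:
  x | ~j | ~w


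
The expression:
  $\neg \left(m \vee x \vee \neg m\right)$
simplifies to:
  $\text{False}$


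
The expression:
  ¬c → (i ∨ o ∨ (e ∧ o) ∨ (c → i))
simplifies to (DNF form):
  True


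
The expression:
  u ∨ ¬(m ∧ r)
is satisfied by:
  {u: True, m: False, r: False}
  {m: False, r: False, u: False}
  {r: True, u: True, m: False}
  {r: True, m: False, u: False}
  {u: True, m: True, r: False}
  {m: True, u: False, r: False}
  {r: True, m: True, u: True}


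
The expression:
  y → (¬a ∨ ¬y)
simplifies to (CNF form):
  ¬a ∨ ¬y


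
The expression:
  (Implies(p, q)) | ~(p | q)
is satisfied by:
  {q: True, p: False}
  {p: False, q: False}
  {p: True, q: True}


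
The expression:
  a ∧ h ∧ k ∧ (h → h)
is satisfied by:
  {a: True, h: True, k: True}


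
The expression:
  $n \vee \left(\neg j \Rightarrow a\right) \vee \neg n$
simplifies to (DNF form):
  $\text{True}$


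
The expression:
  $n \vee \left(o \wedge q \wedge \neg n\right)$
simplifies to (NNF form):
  $n \vee \left(o \wedge q\right)$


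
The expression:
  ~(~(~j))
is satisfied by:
  {j: False}


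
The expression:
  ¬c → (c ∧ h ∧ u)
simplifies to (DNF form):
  c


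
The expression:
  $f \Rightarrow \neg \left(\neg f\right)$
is always true.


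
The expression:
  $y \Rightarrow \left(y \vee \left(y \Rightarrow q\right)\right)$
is always true.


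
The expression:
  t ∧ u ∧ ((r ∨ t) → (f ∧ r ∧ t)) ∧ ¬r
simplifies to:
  False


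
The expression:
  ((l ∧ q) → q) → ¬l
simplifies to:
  ¬l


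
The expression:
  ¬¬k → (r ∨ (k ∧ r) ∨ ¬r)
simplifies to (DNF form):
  True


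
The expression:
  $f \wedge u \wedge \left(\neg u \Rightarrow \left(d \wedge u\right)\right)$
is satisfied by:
  {u: True, f: True}


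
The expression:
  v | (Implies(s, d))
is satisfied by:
  {d: True, v: True, s: False}
  {d: True, s: False, v: False}
  {v: True, s: False, d: False}
  {v: False, s: False, d: False}
  {d: True, v: True, s: True}
  {d: True, s: True, v: False}
  {v: True, s: True, d: False}


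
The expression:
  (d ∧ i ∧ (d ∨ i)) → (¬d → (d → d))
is always true.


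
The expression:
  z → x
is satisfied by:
  {x: True, z: False}
  {z: False, x: False}
  {z: True, x: True}


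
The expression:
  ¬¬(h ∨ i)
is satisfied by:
  {i: True, h: True}
  {i: True, h: False}
  {h: True, i: False}


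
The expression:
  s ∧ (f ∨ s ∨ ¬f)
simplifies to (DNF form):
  s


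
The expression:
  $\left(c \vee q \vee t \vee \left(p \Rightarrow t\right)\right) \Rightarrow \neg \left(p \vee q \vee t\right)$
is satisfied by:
  {q: False, t: False, p: False, c: False}
  {c: True, q: False, t: False, p: False}
  {p: True, q: False, t: False, c: False}


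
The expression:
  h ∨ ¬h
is always true.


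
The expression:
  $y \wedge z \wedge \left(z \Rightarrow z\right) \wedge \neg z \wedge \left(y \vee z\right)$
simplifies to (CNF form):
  $\text{False}$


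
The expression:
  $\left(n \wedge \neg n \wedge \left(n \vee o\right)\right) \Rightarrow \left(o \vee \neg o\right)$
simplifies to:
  $\text{True}$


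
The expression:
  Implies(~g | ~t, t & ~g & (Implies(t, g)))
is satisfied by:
  {t: True, g: True}


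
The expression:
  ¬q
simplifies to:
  ¬q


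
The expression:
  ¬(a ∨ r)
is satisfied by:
  {r: False, a: False}


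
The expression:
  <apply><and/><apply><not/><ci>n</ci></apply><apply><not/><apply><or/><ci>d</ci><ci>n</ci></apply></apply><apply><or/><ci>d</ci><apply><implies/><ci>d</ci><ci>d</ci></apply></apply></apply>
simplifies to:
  <apply><and/><apply><not/><ci>d</ci></apply><apply><not/><ci>n</ci></apply></apply>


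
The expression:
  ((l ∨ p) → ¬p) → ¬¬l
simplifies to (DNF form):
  l ∨ p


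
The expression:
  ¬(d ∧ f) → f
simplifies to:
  f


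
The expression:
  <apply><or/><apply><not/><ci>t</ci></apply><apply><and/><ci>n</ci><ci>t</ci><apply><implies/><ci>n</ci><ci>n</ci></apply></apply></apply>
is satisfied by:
  {n: True, t: False}
  {t: False, n: False}
  {t: True, n: True}


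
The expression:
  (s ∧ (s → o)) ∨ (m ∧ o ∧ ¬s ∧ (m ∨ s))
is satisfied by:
  {m: True, s: True, o: True}
  {m: True, o: True, s: False}
  {s: True, o: True, m: False}


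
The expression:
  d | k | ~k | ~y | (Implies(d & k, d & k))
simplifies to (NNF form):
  True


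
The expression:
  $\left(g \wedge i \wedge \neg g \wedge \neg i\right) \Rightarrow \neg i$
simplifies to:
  $\text{True}$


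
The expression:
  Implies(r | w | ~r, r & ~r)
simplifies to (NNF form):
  False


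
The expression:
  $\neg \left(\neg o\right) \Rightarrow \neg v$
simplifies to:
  $\neg o \vee \neg v$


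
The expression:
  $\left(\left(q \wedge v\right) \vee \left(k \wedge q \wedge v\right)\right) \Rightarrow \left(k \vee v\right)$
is always true.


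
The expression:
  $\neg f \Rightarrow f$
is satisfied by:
  {f: True}


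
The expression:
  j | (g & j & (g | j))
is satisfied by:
  {j: True}


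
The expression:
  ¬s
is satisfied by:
  {s: False}


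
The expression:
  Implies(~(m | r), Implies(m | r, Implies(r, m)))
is always true.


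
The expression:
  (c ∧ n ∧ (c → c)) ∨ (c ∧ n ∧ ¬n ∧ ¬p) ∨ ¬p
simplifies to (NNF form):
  (c ∧ n) ∨ ¬p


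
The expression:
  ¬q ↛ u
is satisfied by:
  {u: True, q: False}
  {q: False, u: False}
  {q: True, u: True}


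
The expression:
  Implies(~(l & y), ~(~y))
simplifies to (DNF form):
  y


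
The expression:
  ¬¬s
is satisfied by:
  {s: True}


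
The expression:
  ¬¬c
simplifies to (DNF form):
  c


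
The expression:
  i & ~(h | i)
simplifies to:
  False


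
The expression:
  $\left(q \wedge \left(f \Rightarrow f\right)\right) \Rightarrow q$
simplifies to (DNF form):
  $\text{True}$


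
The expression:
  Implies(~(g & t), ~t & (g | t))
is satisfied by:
  {g: True}


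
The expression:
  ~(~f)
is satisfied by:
  {f: True}


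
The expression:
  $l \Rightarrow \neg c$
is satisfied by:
  {l: False, c: False}
  {c: True, l: False}
  {l: True, c: False}


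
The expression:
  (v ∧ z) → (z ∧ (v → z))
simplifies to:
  True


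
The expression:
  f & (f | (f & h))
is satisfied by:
  {f: True}


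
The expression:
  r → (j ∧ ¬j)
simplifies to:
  ¬r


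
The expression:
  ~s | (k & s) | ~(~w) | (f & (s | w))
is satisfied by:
  {f: True, k: True, w: True, s: False}
  {f: True, k: True, s: False, w: False}
  {f: True, w: True, s: False, k: False}
  {f: True, s: False, w: False, k: False}
  {k: True, w: True, s: False, f: False}
  {k: True, s: False, w: False, f: False}
  {w: True, k: False, s: False, f: False}
  {k: False, s: False, w: False, f: False}
  {k: True, f: True, s: True, w: True}
  {k: True, f: True, s: True, w: False}
  {f: True, s: True, w: True, k: False}
  {f: True, s: True, k: False, w: False}
  {w: True, s: True, k: True, f: False}
  {s: True, k: True, f: False, w: False}
  {s: True, w: True, f: False, k: False}


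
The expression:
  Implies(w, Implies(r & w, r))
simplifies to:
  True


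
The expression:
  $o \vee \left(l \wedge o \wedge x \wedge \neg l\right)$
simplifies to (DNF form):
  $o$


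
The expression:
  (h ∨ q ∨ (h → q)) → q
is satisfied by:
  {q: True}


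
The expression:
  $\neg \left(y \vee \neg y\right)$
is never true.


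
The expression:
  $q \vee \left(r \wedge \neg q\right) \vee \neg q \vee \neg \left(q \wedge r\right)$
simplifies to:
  $\text{True}$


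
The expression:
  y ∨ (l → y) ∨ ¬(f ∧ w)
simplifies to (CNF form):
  y ∨ ¬f ∨ ¬l ∨ ¬w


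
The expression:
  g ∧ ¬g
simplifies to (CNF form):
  False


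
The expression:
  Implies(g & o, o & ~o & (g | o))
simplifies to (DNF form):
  ~g | ~o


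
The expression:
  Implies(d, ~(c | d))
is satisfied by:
  {d: False}


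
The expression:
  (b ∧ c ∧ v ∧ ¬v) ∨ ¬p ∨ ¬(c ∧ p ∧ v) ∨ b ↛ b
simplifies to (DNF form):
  ¬c ∨ ¬p ∨ ¬v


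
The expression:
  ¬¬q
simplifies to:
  q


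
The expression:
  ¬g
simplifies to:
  ¬g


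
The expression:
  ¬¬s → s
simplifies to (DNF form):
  True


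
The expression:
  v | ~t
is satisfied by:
  {v: True, t: False}
  {t: False, v: False}
  {t: True, v: True}


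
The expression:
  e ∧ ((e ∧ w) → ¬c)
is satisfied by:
  {e: True, w: False, c: False}
  {c: True, e: True, w: False}
  {w: True, e: True, c: False}


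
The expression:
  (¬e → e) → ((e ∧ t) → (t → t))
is always true.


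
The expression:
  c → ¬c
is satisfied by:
  {c: False}


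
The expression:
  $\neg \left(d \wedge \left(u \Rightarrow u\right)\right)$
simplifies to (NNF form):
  $\neg d$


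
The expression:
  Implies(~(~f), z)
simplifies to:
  z | ~f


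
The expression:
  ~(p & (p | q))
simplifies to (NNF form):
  ~p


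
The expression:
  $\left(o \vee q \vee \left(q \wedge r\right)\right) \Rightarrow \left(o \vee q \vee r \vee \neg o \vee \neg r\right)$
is always true.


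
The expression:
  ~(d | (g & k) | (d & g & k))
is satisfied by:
  {d: False, g: False, k: False}
  {k: True, d: False, g: False}
  {g: True, d: False, k: False}


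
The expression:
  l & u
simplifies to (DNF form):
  l & u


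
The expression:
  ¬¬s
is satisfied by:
  {s: True}


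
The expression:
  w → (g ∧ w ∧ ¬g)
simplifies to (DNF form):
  ¬w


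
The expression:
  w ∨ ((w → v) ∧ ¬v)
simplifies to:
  w ∨ ¬v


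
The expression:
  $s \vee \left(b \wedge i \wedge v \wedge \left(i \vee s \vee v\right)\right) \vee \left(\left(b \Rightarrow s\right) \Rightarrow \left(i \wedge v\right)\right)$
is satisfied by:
  {b: True, v: True, s: True, i: True}
  {b: True, v: True, s: True, i: False}
  {b: True, s: True, i: True, v: False}
  {b: True, s: True, i: False, v: False}
  {b: True, v: True, i: True, s: False}
  {b: True, v: True, i: False, s: False}
  {b: True, i: True, s: False, v: False}
  {b: True, i: False, s: False, v: False}
  {v: True, s: True, i: True, b: False}
  {v: True, s: True, i: False, b: False}
  {s: True, i: True, b: False, v: False}
  {s: True, b: False, i: False, v: False}
  {v: True, i: True, b: False, s: False}


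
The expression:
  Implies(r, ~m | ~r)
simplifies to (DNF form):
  ~m | ~r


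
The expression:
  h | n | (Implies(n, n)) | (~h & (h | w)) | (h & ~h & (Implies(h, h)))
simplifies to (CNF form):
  True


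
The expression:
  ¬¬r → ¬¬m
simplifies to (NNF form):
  m ∨ ¬r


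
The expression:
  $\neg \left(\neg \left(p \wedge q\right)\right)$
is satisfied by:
  {p: True, q: True}


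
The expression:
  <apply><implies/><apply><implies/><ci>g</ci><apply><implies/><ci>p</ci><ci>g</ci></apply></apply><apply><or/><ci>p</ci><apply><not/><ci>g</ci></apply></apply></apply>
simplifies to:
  <apply><or/><ci>p</ci><apply><not/><ci>g</ci></apply></apply>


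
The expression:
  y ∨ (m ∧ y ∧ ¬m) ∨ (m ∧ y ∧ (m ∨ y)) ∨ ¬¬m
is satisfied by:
  {y: True, m: True}
  {y: True, m: False}
  {m: True, y: False}


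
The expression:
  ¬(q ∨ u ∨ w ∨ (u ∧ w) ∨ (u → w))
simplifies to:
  False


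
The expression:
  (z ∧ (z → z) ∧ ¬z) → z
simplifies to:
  True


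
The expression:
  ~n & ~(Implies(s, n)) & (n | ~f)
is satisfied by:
  {s: True, n: False, f: False}


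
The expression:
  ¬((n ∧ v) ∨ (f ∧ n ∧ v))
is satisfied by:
  {v: False, n: False}
  {n: True, v: False}
  {v: True, n: False}


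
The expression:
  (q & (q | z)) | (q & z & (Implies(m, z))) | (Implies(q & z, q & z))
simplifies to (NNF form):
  True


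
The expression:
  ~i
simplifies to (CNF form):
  ~i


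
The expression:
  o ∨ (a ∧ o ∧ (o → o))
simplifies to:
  o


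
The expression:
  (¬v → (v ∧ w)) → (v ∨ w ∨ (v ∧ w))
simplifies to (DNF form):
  True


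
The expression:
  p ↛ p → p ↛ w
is always true.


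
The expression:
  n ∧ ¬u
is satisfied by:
  {n: True, u: False}


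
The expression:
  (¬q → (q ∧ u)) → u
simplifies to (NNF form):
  u ∨ ¬q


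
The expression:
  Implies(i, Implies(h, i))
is always true.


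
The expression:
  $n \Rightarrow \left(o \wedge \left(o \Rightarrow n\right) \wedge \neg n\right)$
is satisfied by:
  {n: False}


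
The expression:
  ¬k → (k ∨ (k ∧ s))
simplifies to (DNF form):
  k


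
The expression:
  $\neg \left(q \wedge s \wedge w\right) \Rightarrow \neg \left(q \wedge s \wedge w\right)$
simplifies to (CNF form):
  $\text{True}$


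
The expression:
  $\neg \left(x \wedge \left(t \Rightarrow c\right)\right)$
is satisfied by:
  {t: True, x: False, c: False}
  {t: False, x: False, c: False}
  {c: True, t: True, x: False}
  {c: True, t: False, x: False}
  {x: True, t: True, c: False}


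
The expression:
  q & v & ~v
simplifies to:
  False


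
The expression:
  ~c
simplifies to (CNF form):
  ~c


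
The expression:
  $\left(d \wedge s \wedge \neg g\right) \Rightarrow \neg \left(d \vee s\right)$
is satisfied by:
  {g: True, s: False, d: False}
  {s: False, d: False, g: False}
  {d: True, g: True, s: False}
  {d: True, s: False, g: False}
  {g: True, s: True, d: False}
  {s: True, g: False, d: False}
  {d: True, s: True, g: True}


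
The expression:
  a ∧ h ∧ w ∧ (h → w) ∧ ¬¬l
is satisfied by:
  {a: True, h: True, w: True, l: True}


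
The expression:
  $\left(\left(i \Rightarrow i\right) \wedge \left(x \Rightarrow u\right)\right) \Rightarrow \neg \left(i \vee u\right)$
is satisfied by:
  {x: True, u: False, i: False}
  {u: False, i: False, x: False}
  {x: True, i: True, u: False}


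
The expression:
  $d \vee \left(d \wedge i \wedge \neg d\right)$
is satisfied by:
  {d: True}


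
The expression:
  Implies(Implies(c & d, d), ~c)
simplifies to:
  ~c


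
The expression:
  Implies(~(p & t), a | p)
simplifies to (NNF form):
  a | p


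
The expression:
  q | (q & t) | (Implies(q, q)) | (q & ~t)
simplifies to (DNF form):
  True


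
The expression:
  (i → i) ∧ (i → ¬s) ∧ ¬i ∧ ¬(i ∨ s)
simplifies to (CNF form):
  ¬i ∧ ¬s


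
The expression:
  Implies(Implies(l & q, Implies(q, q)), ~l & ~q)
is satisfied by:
  {q: False, l: False}


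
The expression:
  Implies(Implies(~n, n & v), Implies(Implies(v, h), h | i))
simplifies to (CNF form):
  h | i | v | ~n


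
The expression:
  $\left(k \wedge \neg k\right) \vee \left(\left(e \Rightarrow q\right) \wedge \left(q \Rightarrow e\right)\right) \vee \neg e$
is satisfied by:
  {q: True, e: False}
  {e: False, q: False}
  {e: True, q: True}


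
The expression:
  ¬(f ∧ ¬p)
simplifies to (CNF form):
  p ∨ ¬f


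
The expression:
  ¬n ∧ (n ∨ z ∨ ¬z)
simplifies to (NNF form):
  ¬n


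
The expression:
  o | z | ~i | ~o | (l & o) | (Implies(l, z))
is always true.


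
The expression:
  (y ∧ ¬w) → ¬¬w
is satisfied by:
  {w: True, y: False}
  {y: False, w: False}
  {y: True, w: True}


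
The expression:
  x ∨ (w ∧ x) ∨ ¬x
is always true.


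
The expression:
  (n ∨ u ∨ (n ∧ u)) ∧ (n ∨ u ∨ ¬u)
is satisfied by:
  {n: True, u: True}
  {n: True, u: False}
  {u: True, n: False}


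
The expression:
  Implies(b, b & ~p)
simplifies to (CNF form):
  ~b | ~p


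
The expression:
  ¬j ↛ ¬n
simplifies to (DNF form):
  n ∧ ¬j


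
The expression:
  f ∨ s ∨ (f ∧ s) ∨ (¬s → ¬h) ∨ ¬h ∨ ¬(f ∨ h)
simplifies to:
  f ∨ s ∨ ¬h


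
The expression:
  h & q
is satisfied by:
  {h: True, q: True}


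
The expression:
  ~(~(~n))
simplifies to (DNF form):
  ~n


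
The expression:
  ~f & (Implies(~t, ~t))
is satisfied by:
  {f: False}


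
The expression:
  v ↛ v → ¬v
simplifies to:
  True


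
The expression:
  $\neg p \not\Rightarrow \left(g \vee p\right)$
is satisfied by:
  {g: False, p: False}


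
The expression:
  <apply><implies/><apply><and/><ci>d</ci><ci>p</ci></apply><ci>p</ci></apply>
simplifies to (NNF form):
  <true/>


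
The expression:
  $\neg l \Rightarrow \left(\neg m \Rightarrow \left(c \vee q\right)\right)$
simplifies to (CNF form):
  $c \vee l \vee m \vee q$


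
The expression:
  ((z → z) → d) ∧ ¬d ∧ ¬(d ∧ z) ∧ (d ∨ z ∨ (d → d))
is never true.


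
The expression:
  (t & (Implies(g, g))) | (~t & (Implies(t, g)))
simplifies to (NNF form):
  True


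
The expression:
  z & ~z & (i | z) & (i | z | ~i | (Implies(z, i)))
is never true.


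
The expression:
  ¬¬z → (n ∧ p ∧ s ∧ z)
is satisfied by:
  {p: True, n: True, s: True, z: False}
  {p: True, n: True, s: False, z: False}
  {p: True, s: True, n: False, z: False}
  {p: True, s: False, n: False, z: False}
  {n: True, s: True, p: False, z: False}
  {n: True, s: False, p: False, z: False}
  {s: True, p: False, n: False, z: False}
  {s: False, p: False, n: False, z: False}
  {z: True, p: True, n: True, s: True}


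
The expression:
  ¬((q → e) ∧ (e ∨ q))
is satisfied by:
  {e: False}


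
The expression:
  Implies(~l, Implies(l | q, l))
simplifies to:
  l | ~q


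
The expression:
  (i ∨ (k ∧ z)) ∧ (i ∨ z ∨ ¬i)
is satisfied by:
  {i: True, k: True, z: True}
  {i: True, k: True, z: False}
  {i: True, z: True, k: False}
  {i: True, z: False, k: False}
  {k: True, z: True, i: False}


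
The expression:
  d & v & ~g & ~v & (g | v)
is never true.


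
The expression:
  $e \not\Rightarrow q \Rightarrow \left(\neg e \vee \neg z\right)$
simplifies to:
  $q \vee \neg e \vee \neg z$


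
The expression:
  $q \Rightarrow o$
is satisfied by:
  {o: True, q: False}
  {q: False, o: False}
  {q: True, o: True}


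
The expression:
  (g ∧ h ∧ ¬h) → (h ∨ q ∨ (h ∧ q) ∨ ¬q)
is always true.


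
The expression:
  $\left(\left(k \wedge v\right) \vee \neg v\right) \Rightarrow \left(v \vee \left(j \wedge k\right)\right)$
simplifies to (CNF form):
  $\left(j \vee v\right) \wedge \left(k \vee v\right)$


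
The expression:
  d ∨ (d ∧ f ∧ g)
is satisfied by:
  {d: True}


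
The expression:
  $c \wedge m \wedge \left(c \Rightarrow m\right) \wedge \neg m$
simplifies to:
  $\text{False}$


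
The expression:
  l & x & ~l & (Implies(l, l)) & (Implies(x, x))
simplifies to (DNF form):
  False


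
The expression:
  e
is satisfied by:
  {e: True}


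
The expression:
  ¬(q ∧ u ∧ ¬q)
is always true.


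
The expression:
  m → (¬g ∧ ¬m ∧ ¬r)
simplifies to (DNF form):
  ¬m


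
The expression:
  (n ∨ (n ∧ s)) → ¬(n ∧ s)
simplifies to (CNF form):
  ¬n ∨ ¬s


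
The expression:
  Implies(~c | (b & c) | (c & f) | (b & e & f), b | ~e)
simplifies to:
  b | ~e | (c & ~f)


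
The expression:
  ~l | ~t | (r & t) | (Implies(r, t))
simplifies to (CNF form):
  True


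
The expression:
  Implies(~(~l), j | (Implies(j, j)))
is always true.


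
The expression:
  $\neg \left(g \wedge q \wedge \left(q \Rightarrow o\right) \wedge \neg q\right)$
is always true.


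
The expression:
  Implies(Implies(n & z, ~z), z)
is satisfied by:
  {z: True}


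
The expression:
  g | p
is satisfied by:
  {g: True, p: True}
  {g: True, p: False}
  {p: True, g: False}


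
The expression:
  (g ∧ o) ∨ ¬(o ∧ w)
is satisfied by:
  {g: True, w: False, o: False}
  {w: False, o: False, g: False}
  {o: True, g: True, w: False}
  {o: True, w: False, g: False}
  {g: True, w: True, o: False}
  {w: True, g: False, o: False}
  {o: True, w: True, g: True}


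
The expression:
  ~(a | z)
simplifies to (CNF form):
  ~a & ~z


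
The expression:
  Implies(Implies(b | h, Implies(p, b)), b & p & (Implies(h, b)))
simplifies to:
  p & (b | h)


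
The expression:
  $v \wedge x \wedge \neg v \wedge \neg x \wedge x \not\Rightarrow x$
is never true.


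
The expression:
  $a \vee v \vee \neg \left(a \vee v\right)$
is always true.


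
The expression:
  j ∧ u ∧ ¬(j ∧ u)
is never true.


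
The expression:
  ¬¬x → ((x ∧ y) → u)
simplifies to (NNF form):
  u ∨ ¬x ∨ ¬y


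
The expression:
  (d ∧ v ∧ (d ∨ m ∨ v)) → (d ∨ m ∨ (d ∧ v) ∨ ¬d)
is always true.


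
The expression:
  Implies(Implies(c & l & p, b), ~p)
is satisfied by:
  {l: True, c: True, p: False, b: False}
  {l: True, c: False, p: False, b: False}
  {c: True, b: False, l: False, p: False}
  {b: False, c: False, l: False, p: False}
  {b: True, l: True, c: True, p: False}
  {b: True, l: True, c: False, p: False}
  {b: True, c: True, l: False, p: False}
  {b: True, c: False, l: False, p: False}
  {p: True, l: True, c: True, b: False}


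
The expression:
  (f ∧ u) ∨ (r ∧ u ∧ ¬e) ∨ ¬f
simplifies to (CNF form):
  u ∨ ¬f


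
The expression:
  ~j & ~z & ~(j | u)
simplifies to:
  ~j & ~u & ~z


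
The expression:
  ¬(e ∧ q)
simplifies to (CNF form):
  ¬e ∨ ¬q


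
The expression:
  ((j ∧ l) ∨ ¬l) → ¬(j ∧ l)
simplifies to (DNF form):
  ¬j ∨ ¬l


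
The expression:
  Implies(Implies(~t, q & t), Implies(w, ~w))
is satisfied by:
  {w: False, t: False}
  {t: True, w: False}
  {w: True, t: False}


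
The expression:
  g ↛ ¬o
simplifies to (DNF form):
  g ∧ o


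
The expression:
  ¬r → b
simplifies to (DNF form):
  b ∨ r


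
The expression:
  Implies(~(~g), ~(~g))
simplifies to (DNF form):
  True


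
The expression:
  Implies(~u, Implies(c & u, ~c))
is always true.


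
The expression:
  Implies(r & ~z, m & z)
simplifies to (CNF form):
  z | ~r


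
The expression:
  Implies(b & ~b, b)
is always true.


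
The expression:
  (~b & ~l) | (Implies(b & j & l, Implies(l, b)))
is always true.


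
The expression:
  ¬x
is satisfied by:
  {x: False}


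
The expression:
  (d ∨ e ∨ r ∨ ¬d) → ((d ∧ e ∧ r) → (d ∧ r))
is always true.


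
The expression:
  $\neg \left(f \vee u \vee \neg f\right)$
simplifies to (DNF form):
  $\text{False}$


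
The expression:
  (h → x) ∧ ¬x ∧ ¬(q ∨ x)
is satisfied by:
  {q: False, h: False, x: False}


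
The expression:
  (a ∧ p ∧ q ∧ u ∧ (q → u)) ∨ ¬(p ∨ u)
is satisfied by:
  {q: True, a: True, p: False, u: False}
  {q: True, a: False, p: False, u: False}
  {a: True, q: False, p: False, u: False}
  {q: False, a: False, p: False, u: False}
  {q: True, u: True, p: True, a: True}


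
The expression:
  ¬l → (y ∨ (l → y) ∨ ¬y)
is always true.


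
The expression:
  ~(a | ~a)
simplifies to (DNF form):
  False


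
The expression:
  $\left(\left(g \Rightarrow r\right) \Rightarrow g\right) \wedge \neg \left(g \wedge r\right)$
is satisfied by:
  {g: True, r: False}


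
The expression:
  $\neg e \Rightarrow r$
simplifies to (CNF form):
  $e \vee r$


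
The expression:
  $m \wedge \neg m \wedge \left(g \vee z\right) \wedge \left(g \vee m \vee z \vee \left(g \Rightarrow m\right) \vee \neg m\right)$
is never true.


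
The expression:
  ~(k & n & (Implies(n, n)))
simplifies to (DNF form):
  ~k | ~n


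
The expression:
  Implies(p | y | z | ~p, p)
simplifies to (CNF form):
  p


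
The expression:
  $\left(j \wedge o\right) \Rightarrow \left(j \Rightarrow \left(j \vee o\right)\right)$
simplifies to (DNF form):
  $\text{True}$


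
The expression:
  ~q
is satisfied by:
  {q: False}


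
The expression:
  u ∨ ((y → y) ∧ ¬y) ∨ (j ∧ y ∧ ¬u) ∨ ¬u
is always true.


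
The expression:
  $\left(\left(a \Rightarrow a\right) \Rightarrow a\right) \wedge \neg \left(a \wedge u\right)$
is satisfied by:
  {a: True, u: False}


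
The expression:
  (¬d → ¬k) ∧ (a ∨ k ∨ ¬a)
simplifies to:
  d ∨ ¬k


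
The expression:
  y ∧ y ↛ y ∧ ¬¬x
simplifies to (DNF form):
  False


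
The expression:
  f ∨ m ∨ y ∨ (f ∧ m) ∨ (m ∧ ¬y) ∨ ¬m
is always true.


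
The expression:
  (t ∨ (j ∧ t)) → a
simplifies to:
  a ∨ ¬t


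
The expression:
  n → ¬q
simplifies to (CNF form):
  ¬n ∨ ¬q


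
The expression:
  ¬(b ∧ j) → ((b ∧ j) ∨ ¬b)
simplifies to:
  j ∨ ¬b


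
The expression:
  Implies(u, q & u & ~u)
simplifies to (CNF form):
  ~u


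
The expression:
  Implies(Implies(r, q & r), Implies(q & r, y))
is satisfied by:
  {y: True, q: False, r: False}
  {q: False, r: False, y: False}
  {r: True, y: True, q: False}
  {r: True, q: False, y: False}
  {y: True, q: True, r: False}
  {q: True, y: False, r: False}
  {r: True, q: True, y: True}


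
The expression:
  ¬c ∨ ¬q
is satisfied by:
  {c: False, q: False}
  {q: True, c: False}
  {c: True, q: False}


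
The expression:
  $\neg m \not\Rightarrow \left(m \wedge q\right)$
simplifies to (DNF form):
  $\neg m$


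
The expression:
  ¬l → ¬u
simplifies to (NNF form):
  l ∨ ¬u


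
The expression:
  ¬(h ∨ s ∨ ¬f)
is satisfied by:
  {f: True, h: False, s: False}


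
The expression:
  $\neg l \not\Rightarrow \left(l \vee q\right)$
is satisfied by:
  {q: False, l: False}


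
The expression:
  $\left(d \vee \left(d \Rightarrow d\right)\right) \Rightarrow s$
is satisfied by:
  {s: True}


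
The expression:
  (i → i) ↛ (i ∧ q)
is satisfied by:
  {q: False, i: False}
  {i: True, q: False}
  {q: True, i: False}


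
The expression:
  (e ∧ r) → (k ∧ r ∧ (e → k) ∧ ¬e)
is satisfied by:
  {e: False, r: False}
  {r: True, e: False}
  {e: True, r: False}


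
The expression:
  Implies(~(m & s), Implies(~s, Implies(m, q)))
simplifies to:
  q | s | ~m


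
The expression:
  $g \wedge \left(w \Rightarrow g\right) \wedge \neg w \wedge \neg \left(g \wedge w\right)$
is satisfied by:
  {g: True, w: False}


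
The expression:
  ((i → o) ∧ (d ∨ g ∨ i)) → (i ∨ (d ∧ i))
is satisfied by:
  {i: True, g: False, d: False}
  {i: True, d: True, g: False}
  {i: True, g: True, d: False}
  {i: True, d: True, g: True}
  {d: False, g: False, i: False}


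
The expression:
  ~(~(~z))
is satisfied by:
  {z: False}


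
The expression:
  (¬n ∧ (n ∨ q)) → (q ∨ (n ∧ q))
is always true.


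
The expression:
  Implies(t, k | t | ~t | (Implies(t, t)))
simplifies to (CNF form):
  True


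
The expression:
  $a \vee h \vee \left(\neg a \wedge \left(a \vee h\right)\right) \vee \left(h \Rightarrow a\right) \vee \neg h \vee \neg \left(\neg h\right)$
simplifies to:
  $\text{True}$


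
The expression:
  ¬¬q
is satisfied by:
  {q: True}


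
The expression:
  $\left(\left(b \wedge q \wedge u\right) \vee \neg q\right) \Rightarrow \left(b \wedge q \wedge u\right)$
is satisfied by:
  {q: True}


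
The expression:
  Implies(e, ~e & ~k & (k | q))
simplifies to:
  ~e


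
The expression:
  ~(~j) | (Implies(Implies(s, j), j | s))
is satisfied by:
  {s: True, j: True}
  {s: True, j: False}
  {j: True, s: False}


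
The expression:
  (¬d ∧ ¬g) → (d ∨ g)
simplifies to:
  d ∨ g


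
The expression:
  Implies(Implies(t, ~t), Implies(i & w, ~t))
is always true.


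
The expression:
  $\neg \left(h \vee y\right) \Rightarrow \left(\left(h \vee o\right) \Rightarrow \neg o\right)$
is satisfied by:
  {y: True, h: True, o: False}
  {y: True, h: False, o: False}
  {h: True, y: False, o: False}
  {y: False, h: False, o: False}
  {y: True, o: True, h: True}
  {y: True, o: True, h: False}
  {o: True, h: True, y: False}


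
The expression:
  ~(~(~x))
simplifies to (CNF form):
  ~x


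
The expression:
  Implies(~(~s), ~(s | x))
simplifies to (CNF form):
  ~s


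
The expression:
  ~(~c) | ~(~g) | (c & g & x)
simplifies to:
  c | g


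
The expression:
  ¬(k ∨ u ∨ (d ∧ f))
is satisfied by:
  {u: False, d: False, k: False, f: False}
  {f: True, u: False, d: False, k: False}
  {d: True, f: False, u: False, k: False}


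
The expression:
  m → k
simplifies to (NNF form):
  k ∨ ¬m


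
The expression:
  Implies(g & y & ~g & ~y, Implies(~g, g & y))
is always true.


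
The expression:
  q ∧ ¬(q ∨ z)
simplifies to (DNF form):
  False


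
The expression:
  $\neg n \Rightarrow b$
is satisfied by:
  {n: True, b: True}
  {n: True, b: False}
  {b: True, n: False}


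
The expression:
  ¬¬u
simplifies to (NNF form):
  u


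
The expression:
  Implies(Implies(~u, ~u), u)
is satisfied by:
  {u: True}


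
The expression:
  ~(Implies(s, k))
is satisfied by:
  {s: True, k: False}


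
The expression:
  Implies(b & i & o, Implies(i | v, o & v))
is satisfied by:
  {v: True, o: False, b: False, i: False}
  {i: False, o: False, v: False, b: False}
  {i: True, v: True, o: False, b: False}
  {i: True, o: False, v: False, b: False}
  {b: True, v: True, i: False, o: False}
  {b: True, i: False, o: False, v: False}
  {b: True, i: True, v: True, o: False}
  {b: True, i: True, o: False, v: False}
  {v: True, o: True, b: False, i: False}
  {o: True, b: False, v: False, i: False}
  {i: True, o: True, v: True, b: False}
  {i: True, o: True, b: False, v: False}
  {v: True, o: True, b: True, i: False}
  {o: True, b: True, i: False, v: False}
  {i: True, o: True, b: True, v: True}


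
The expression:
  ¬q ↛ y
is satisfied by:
  {y: True, q: False}
  {q: False, y: False}
  {q: True, y: True}


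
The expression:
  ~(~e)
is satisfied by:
  {e: True}


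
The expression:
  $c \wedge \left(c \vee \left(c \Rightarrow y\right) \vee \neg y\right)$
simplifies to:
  $c$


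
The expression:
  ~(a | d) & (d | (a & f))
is never true.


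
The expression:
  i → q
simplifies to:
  q ∨ ¬i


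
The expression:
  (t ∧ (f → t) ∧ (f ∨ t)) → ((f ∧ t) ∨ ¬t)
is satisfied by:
  {f: True, t: False}
  {t: False, f: False}
  {t: True, f: True}


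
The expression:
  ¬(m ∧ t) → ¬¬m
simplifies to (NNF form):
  m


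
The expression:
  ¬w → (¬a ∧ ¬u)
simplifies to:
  w ∨ (¬a ∧ ¬u)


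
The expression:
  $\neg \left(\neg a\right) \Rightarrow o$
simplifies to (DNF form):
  $o \vee \neg a$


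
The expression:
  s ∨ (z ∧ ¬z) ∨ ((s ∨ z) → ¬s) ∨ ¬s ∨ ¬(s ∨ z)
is always true.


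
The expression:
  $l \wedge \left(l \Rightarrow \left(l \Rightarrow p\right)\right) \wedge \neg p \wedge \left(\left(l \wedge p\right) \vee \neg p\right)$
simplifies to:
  $\text{False}$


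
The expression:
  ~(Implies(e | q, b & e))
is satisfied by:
  {q: True, e: False, b: False}
  {b: True, q: True, e: False}
  {e: True, q: True, b: False}
  {e: True, q: False, b: False}


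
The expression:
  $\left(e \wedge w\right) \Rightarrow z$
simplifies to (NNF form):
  $z \vee \neg e \vee \neg w$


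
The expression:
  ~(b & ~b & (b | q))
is always true.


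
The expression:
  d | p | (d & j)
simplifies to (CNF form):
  d | p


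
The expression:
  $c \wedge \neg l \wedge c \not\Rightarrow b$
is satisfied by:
  {c: True, l: False, b: False}


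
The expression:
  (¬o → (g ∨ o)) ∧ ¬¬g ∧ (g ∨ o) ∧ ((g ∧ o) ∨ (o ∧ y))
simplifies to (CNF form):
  g ∧ o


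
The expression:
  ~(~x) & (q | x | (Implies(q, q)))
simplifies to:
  x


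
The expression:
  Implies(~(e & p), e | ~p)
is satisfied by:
  {e: True, p: False}
  {p: False, e: False}
  {p: True, e: True}


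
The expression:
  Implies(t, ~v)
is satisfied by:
  {v: False, t: False}
  {t: True, v: False}
  {v: True, t: False}


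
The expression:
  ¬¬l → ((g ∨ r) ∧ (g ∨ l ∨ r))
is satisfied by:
  {r: True, g: True, l: False}
  {r: True, l: False, g: False}
  {g: True, l: False, r: False}
  {g: False, l: False, r: False}
  {r: True, g: True, l: True}
  {r: True, l: True, g: False}
  {g: True, l: True, r: False}


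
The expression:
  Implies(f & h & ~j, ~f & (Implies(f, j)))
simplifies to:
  j | ~f | ~h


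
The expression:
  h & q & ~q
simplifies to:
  False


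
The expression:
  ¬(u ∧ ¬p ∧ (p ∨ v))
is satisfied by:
  {p: True, u: False, v: False}
  {u: False, v: False, p: False}
  {p: True, v: True, u: False}
  {v: True, u: False, p: False}
  {p: True, u: True, v: False}
  {u: True, p: False, v: False}
  {p: True, v: True, u: True}


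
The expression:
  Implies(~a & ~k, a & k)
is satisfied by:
  {a: True, k: True}
  {a: True, k: False}
  {k: True, a: False}


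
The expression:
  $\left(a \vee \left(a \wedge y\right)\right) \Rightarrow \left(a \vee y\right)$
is always true.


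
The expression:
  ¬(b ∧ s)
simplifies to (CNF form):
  ¬b ∨ ¬s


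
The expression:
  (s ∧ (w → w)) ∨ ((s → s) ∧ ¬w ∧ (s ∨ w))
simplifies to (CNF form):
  s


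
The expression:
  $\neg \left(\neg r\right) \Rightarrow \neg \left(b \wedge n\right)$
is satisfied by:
  {n: False, b: False, r: False}
  {r: True, n: False, b: False}
  {b: True, n: False, r: False}
  {r: True, b: True, n: False}
  {n: True, r: False, b: False}
  {r: True, n: True, b: False}
  {b: True, n: True, r: False}


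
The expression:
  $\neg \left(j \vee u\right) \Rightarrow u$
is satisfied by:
  {u: True, j: True}
  {u: True, j: False}
  {j: True, u: False}


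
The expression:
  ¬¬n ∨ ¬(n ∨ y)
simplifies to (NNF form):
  n ∨ ¬y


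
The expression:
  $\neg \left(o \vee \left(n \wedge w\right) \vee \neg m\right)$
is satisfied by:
  {m: True, o: False, w: False, n: False}
  {m: True, n: True, o: False, w: False}
  {m: True, w: True, o: False, n: False}


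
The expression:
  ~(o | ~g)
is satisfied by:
  {g: True, o: False}


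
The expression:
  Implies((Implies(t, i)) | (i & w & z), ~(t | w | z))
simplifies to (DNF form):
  (t & ~i) | (t & ~t) | (t & ~i & ~w) | (t & ~i & ~z) | (t & ~t & ~w) | (t & ~t & ~z) | (~i & ~w & ~z) | (~t & ~w & ~z)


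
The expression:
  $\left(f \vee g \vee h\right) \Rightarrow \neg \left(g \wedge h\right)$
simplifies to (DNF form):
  $\neg g \vee \neg h$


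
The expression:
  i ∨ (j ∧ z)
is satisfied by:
  {i: True, z: True, j: True}
  {i: True, z: True, j: False}
  {i: True, j: True, z: False}
  {i: True, j: False, z: False}
  {z: True, j: True, i: False}


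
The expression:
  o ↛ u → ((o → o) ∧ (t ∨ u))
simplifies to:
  t ∨ u ∨ ¬o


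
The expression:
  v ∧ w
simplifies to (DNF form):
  v ∧ w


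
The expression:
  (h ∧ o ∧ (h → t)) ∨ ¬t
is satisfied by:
  {h: True, o: True, t: False}
  {h: True, o: False, t: False}
  {o: True, h: False, t: False}
  {h: False, o: False, t: False}
  {t: True, h: True, o: True}


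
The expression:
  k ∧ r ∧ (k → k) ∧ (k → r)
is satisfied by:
  {r: True, k: True}


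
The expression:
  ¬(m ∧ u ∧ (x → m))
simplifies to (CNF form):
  ¬m ∨ ¬u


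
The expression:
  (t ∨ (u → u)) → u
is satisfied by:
  {u: True}


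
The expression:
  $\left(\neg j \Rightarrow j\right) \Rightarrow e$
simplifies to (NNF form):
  $e \vee \neg j$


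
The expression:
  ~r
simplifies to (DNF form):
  ~r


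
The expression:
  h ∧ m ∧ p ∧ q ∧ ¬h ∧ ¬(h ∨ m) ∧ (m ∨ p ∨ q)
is never true.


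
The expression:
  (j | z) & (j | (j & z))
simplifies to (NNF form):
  j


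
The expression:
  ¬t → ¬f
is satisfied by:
  {t: True, f: False}
  {f: False, t: False}
  {f: True, t: True}


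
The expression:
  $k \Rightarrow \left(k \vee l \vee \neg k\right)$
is always true.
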